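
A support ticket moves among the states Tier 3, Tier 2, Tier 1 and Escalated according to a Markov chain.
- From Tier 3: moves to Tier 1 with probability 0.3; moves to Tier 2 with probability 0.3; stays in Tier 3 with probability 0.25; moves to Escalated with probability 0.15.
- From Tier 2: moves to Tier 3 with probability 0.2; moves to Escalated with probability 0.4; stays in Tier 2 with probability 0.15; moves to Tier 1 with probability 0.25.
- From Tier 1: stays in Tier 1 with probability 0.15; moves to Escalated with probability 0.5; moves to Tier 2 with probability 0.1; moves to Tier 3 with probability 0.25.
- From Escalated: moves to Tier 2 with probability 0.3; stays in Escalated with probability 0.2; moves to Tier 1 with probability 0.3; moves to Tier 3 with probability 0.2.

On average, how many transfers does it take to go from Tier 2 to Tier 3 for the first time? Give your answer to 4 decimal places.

Let t(s) be the expected number of transfers to first reach Tier 3 from state s, with t(Tier 3) = 0. Conditioning on the first transfer:
t(Tier 2) = 1 + 0.15·t(Tier 2) + 0.25·t(Tier 1) + 0.4·t(Escalated)
t(Tier 1) = 1 + 0.1·t(Tier 2) + 0.15·t(Tier 1) + 0.5·t(Escalated)
t(Escalated) = 1 + 0.3·t(Tier 2) + 0.3·t(Tier 1) + 0.2·t(Escalated)
Solving: t(Tier 2) = 4.7133, t(Tier 1) = 4.4982, t(Escalated) = 4.7043.
Expected transfers from Tier 2 to Tier 3: 4.7133.

4.7133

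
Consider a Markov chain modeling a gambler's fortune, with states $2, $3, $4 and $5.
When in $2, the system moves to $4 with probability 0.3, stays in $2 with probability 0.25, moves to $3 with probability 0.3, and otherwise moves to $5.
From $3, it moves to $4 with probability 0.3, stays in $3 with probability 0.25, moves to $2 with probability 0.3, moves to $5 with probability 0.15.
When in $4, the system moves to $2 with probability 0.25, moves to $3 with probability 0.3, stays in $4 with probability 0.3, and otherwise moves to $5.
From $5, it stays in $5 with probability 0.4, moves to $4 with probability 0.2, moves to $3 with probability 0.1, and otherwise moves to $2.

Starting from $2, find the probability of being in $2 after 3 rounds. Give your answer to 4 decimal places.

0.2721

Propagate the distribution vector 3 rounds from $2.
After 0 rounds: (1.0000, 0.0000, 0.0000, 0.0000)
After 1 round: (0.2500, 0.3000, 0.3000, 0.1500)
After 2 rounds: (0.2725, 0.2550, 0.2850, 0.1875)
After 3 rounds: (0.2721, 0.2498, 0.2813, 0.1969)
P(in $2 after 3 rounds) = 0.2721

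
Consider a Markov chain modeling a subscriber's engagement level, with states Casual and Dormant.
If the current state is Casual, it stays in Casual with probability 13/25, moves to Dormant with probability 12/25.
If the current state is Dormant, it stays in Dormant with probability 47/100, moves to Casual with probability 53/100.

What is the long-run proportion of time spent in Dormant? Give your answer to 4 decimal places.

0.4752

Let the stationary distribution be π with π = πP and π_1 + π_2 = 1.
π_1 = 0.52·π_1 + 0.53·π_2
Solving with the normalization constraint gives π = (0.5248, 0.4752).
So the stationary probability of Dormant is 0.4752.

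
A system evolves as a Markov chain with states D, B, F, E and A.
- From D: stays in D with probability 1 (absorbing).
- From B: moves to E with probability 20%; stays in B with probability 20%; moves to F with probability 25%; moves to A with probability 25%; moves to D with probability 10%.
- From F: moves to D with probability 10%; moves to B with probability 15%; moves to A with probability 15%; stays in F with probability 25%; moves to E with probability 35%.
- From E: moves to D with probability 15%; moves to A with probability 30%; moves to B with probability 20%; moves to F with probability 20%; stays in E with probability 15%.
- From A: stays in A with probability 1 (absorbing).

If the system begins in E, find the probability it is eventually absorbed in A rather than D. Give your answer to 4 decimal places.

0.6653

Let h(s) be the probability of absorption at A starting from transient state s. Then h(A) = 1 and h(D) = 0. By first-step analysis:
h(B) = 0.1·0 + 0.2·h(B) + 0.25·h(F) + 0.2·h(E) + 0.25·1
h(F) = 0.1·0 + 0.15·h(B) + 0.25·h(F) + 0.35·h(E) + 0.15·1
h(E) = 0.15·0 + 0.2·h(B) + 0.2·h(F) + 0.15·h(E) + 0.3·1
Solving: h(B) = 0.6809, h(F) = 0.6467, h(E) = 0.6653.
Starting from E, the probability is 0.6653.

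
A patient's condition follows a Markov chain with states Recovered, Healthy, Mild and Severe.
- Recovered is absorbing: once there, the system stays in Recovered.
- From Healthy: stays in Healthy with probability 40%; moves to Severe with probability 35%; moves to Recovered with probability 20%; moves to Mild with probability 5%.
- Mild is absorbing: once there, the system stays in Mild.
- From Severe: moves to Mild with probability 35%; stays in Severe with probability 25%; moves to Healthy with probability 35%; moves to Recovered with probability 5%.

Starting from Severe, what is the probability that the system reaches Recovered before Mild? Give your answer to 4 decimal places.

Let h(s) be the probability of absorption at Recovered starting from transient state s. Then h(Recovered) = 1 and h(Mild) = 0. By first-step analysis:
h(Healthy) = 0.2·1 + 0.4·h(Healthy) + 0.05·0 + 0.35·h(Severe)
h(Severe) = 0.05·1 + 0.35·h(Healthy) + 0.35·0 + 0.25·h(Severe)
Solving: h(Healthy) = 0.5115, h(Severe) = 0.3053.
Starting from Severe, the probability is 0.3053.

0.3053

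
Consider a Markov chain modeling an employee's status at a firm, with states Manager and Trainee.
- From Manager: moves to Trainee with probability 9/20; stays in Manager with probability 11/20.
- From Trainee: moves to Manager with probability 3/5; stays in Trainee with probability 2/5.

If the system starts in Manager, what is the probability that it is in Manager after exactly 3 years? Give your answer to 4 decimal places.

Propagate the distribution vector 3 years from Manager.
After 0 years: (1.0000, 0.0000)
After 1 year: (0.5500, 0.4500)
After 2 years: (0.5725, 0.4275)
After 3 years: (0.5714, 0.4286)
P(in Manager after 3 years) = 0.5714

0.5714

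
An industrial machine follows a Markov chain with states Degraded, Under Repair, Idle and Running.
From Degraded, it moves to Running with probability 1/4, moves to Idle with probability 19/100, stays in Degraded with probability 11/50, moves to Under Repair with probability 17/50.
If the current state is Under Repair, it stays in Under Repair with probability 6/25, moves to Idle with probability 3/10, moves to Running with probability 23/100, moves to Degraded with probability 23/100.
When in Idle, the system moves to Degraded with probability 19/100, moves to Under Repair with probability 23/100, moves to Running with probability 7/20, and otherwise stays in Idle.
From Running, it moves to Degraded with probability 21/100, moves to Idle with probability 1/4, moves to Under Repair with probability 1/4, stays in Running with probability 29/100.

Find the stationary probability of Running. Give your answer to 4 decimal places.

0.2805

Let the stationary distribution be π with π = πP and π_1 + π_2 + π_3 + π_4 = 1.
π_1 = 0.22·π_1 + 0.23·π_2 + 0.19·π_3 + 0.21·π_4
π_2 = 0.34·π_1 + 0.24·π_2 + 0.23·π_3 + 0.25·π_4
π_3 = 0.19·π_1 + 0.3·π_2 + 0.23·π_3 + 0.25·π_4
Solving with the normalization constraint gives π = (0.2124, 0.2616, 0.2454, 0.2805).
So the stationary probability of Running is 0.2805.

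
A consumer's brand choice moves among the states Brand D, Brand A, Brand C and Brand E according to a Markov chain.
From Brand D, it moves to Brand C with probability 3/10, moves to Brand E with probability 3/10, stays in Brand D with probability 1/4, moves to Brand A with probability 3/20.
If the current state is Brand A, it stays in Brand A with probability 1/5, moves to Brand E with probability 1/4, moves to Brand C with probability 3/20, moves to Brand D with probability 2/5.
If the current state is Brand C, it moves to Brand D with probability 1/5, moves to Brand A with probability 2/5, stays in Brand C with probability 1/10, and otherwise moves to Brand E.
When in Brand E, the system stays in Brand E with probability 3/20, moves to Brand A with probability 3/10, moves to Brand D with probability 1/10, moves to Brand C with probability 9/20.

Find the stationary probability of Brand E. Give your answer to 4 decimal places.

0.2495

Let the stationary distribution be π with π = πP and π_1 + π_2 + π_3 + π_4 = 1.
π_1 = 0.25·π_1 + 0.4·π_2 + 0.2·π_3 + 0.1·π_4
π_2 = 0.15·π_1 + 0.2·π_2 + 0.4·π_3 + 0.3·π_4
π_3 = 0.3·π_1 + 0.15·π_2 + 0.1·π_3 + 0.45·π_4
Solving with the normalization constraint gives π = (0.2396, 0.2626, 0.2484, 0.2495).
So the stationary probability of Brand E is 0.2495.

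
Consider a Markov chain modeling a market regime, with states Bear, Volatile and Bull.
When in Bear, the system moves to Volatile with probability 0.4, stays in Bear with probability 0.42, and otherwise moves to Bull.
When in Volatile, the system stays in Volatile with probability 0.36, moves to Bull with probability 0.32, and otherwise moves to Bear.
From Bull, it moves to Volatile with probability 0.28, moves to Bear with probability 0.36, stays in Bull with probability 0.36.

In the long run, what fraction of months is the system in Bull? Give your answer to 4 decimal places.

0.2797

Let the stationary distribution be π with π = πP and π_1 + π_2 + π_3 = 1.
π_1 = 0.42·π_1 + 0.32·π_2 + 0.36·π_3
π_2 = 0.4·π_1 + 0.36·π_2 + 0.28·π_3
Solving with the normalization constraint gives π = (0.3680, 0.3523, 0.2797).
So the stationary probability of Bull is 0.2797.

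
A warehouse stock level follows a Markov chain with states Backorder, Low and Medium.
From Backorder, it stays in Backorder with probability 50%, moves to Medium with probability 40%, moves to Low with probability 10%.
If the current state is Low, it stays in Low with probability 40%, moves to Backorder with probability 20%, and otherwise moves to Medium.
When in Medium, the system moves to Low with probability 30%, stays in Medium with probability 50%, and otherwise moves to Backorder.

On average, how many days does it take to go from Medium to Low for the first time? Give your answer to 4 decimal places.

4.1176

Let t(s) be the expected number of days to first reach Low from state s, with t(Low) = 0. Conditioning on the first day:
t(Backorder) = 1 + 0.5·t(Backorder) + 0.4·t(Medium)
t(Medium) = 1 + 0.2·t(Backorder) + 0.5·t(Medium)
Solving: t(Backorder) = 5.2941, t(Medium) = 4.1176.
Expected days from Medium to Low: 4.1176.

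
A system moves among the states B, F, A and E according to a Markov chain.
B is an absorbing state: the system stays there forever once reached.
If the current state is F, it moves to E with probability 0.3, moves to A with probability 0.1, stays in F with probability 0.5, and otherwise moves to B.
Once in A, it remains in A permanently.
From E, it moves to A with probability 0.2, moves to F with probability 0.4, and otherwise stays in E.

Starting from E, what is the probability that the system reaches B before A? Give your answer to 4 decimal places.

0.2222

Let h(s) be the probability of absorption at B starting from transient state s. Then h(B) = 1 and h(A) = 0. By first-step analysis:
h(F) = 0.1·1 + 0.5·h(F) + 0.1·0 + 0.3·h(E)
h(E) = 0.4·h(F) + 0.2·0 + 0.4·h(E)
Solving: h(F) = 0.3333, h(E) = 0.2222.
Starting from E, the probability is 0.2222.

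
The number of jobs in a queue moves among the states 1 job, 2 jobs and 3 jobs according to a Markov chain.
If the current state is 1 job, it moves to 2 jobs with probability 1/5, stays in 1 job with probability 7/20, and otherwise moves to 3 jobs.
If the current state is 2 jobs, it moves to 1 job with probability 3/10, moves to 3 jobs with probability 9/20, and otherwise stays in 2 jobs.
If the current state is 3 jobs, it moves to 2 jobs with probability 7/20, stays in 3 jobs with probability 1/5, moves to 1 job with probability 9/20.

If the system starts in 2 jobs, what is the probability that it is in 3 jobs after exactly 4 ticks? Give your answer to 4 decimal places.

0.3586

Propagate the distribution vector 4 ticks from 2 jobs.
After 0 ticks: (0.0000, 1.0000, 0.0000)
After 1 tick: (0.3000, 0.2500, 0.4500)
After 2 ticks: (0.3825, 0.2800, 0.3375)
After 3 ticks: (0.3698, 0.2646, 0.3656)
After 4 ticks: (0.3733, 0.2681, 0.3586)
P(in 3 jobs after 4 ticks) = 0.3586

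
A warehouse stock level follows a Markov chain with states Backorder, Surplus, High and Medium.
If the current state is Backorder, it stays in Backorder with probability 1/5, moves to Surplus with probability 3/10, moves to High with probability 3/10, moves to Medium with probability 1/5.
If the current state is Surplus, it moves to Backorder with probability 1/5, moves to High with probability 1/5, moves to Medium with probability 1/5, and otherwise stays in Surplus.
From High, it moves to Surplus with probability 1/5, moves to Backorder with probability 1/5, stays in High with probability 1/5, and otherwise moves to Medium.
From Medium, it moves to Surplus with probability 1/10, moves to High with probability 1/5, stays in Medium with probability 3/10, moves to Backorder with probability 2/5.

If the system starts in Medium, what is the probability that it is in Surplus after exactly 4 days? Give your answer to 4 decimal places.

Propagate the distribution vector 4 days from Medium.
After 0 days: (0.0000, 0.0000, 0.0000, 1.0000)
After 1 day: (0.4000, 0.1000, 0.2000, 0.3000)
After 2 days: (0.2600, 0.2300, 0.2400, 0.2700)
After 3 days: (0.2540, 0.2450, 0.2260, 0.2750)
After 4 days: (0.2550, 0.2469, 0.2254, 0.2727)
P(in Surplus after 4 days) = 0.2469

0.2469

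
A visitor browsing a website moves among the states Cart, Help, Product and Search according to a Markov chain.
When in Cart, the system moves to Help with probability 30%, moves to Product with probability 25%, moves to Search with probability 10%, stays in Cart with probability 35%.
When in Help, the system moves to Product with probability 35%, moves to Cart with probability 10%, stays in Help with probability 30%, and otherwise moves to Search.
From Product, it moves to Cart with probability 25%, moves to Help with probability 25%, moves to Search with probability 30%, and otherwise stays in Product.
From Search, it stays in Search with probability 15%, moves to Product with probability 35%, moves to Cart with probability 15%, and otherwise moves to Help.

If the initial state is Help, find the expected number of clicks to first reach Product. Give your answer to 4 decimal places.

2.9825

Let t(s) be the expected number of clicks to first reach Product from state s, with t(Product) = 0. Conditioning on the first click:
t(Cart) = 1 + 0.35·t(Cart) + 0.3·t(Help) + 0.1·t(Search)
t(Help) = 1 + 0.1·t(Cart) + 0.3·t(Help) + 0.25·t(Search)
t(Search) = 1 + 0.15·t(Cart) + 0.35·t(Help) + 0.15·t(Search)
Solving: t(Cart) = 3.3766, t(Help) = 2.9825, t(Search) = 3.0004.
Expected clicks from Help to Product: 2.9825.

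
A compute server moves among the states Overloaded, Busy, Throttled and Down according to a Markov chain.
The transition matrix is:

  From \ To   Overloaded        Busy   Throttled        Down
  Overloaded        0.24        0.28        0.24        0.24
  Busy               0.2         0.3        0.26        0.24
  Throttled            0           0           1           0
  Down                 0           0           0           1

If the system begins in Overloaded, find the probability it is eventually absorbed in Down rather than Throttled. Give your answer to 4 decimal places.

0.4941

Let h(s) be the probability of absorption at Down starting from transient state s. Then h(Down) = 1 and h(Throttled) = 0. By first-step analysis:
h(Overloaded) = 0.24·h(Overloaded) + 0.28·h(Busy) + 0.24·0 + 0.24·1
h(Busy) = 0.2·h(Overloaded) + 0.3·h(Busy) + 0.26·0 + 0.24·1
Solving: h(Overloaded) = 0.4941, h(Busy) = 0.4840.
Starting from Overloaded, the probability is 0.4941.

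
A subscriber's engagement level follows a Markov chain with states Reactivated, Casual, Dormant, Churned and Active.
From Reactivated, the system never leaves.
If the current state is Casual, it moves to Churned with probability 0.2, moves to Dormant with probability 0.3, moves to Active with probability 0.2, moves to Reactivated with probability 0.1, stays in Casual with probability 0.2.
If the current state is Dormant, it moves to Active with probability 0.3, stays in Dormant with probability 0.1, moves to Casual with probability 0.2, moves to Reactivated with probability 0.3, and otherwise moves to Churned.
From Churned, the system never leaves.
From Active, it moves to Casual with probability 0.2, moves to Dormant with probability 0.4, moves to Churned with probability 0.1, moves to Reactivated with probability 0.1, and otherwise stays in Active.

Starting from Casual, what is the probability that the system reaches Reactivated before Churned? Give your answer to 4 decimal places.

Let h(s) be the probability of absorption at Reactivated starting from transient state s. Then h(Reactivated) = 1 and h(Churned) = 0. By first-step analysis:
h(Casual) = 0.1·1 + 0.2·h(Casual) + 0.3·h(Dormant) + 0.2·0 + 0.2·h(Active)
h(Dormant) = 0.3·1 + 0.2·h(Casual) + 0.1·h(Dormant) + 0.1·0 + 0.3·h(Active)
h(Active) = 0.1·1 + 0.2·h(Casual) + 0.4·h(Dormant) + 0.1·0 + 0.2·h(Active)
Solving: h(Casual) = 0.5055, h(Dormant) = 0.6354, h(Active) = 0.5691.
Starting from Casual, the probability is 0.5055.

0.5055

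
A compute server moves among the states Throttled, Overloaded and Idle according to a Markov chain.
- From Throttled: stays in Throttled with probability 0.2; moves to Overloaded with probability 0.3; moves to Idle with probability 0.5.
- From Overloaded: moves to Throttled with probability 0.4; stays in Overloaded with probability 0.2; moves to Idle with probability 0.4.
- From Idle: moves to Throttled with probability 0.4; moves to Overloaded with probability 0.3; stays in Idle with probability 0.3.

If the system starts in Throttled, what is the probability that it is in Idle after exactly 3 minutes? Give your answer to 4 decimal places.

Propagate the distribution vector 3 minutes from Throttled.
After 0 minutes: (1.0000, 0.0000, 0.0000)
After 1 minute: (0.2000, 0.3000, 0.5000)
After 2 minutes: (0.3600, 0.2700, 0.3700)
After 3 minutes: (0.3280, 0.2730, 0.3990)
P(in Idle after 3 minutes) = 0.3990

0.3990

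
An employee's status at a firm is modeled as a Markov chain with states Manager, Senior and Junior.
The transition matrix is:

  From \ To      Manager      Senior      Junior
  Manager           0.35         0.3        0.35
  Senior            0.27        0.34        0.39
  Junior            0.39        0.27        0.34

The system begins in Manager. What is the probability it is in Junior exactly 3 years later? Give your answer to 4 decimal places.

Propagate the distribution vector 3 years from Manager.
After 0 years: (1.0000, 0.0000, 0.0000)
After 1 year: (0.3500, 0.3000, 0.3500)
After 2 years: (0.3400, 0.3015, 0.3585)
After 3 years: (0.3402, 0.3013, 0.3585)
P(in Junior after 3 years) = 0.3585

0.3585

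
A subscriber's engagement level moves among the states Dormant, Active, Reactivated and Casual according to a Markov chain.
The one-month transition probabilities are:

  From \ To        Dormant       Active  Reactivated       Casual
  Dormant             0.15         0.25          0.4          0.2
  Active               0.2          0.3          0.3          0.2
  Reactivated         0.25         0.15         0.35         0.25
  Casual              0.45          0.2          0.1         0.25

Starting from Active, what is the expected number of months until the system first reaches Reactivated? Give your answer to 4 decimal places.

3.5467

Let t(s) be the expected number of months to first reach Reactivated from state s, with t(Reactivated) = 0. Conditioning on the first month:
t(Dormant) = 1 + 0.15·t(Dormant) + 0.25·t(Active) + 0.2·t(Casual)
t(Active) = 1 + 0.2·t(Dormant) + 0.3·t(Active) + 0.2·t(Casual)
t(Casual) = 1 + 0.45·t(Dormant) + 0.2·t(Active) + 0.25·t(Casual)
Solving: t(Dormant) = 3.2089, t(Active) = 3.5467, t(Casual) = 4.2044.
Expected months from Active to Reactivated: 3.5467.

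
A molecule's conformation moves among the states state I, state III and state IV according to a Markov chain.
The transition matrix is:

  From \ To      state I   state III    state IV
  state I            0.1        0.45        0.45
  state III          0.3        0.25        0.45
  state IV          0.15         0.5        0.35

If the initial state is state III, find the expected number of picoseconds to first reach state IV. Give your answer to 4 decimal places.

2.2222

Let t(s) be the expected number of picoseconds to first reach state IV from state s, with t(state IV) = 0. Conditioning on the first picosecond:
t(state I) = 1 + 0.1·t(state I) + 0.45·t(state III)
t(state III) = 1 + 0.3·t(state I) + 0.25·t(state III)
Solving: t(state I) = 2.2222, t(state III) = 2.2222.
Expected picoseconds from state III to state IV: 2.2222.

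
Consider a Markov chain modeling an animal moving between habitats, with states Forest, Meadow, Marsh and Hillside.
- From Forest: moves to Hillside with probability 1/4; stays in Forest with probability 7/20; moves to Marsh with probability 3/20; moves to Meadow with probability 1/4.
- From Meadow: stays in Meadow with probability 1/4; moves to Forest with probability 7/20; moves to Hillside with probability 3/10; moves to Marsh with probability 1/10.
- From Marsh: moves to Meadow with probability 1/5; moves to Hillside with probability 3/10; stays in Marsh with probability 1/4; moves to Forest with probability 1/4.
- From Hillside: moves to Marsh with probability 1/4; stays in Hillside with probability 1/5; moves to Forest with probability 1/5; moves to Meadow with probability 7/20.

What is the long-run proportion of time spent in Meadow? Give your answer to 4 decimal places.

Let the stationary distribution be π with π = πP and π_1 + π_2 + π_3 + π_4 = 1.
π_1 = 0.35·π_1 + 0.35·π_2 + 0.25·π_3 + 0.2·π_4
π_2 = 0.25·π_1 + 0.25·π_2 + 0.2·π_3 + 0.35·π_4
π_3 = 0.15·π_1 + 0.1·π_2 + 0.25·π_3 + 0.25·π_4
Solving with the normalization constraint gives π = (0.2930, 0.2669, 0.1807, 0.2594).
So the stationary probability of Meadow is 0.2669.

0.2669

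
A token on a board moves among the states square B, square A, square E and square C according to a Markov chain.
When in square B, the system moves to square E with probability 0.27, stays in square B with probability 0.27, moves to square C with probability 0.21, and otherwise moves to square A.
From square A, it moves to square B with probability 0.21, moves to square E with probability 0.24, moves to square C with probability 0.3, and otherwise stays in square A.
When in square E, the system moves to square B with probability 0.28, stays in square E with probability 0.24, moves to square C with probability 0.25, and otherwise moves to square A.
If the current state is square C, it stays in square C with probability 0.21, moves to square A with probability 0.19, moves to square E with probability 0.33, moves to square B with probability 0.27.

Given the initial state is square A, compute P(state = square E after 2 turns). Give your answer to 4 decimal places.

0.2733

Propagate the distribution vector 2 turns from square A.
After 0 turns: (0.0000, 1.0000, 0.0000, 0.0000)
After 1 turn: (0.2100, 0.2500, 0.2400, 0.3000)
After 2 turns: (0.2574, 0.2272, 0.2733, 0.2421)
P(in square E after 2 turns) = 0.2733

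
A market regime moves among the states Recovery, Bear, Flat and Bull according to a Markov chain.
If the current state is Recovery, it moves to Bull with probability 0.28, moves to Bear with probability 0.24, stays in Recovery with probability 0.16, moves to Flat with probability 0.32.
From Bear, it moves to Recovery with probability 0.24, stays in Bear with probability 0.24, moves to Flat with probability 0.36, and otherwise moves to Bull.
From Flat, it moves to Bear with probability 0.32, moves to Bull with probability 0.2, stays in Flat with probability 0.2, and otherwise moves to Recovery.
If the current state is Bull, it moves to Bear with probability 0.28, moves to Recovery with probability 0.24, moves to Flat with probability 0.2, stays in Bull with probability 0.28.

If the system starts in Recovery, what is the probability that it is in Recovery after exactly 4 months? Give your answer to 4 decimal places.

0.2324

Propagate the distribution vector 4 months from Recovery.
After 0 months: (1.0000, 0.0000, 0.0000, 0.0000)
After 1 month: (0.1600, 0.2400, 0.3200, 0.2800)
After 2 months: (0.2400, 0.2768, 0.2576, 0.2256)
After 3 months: (0.2311, 0.2696, 0.2731, 0.2262)
After 4 months: (0.2324, 0.2709, 0.2709, 0.2258)
P(in Recovery after 4 months) = 0.2324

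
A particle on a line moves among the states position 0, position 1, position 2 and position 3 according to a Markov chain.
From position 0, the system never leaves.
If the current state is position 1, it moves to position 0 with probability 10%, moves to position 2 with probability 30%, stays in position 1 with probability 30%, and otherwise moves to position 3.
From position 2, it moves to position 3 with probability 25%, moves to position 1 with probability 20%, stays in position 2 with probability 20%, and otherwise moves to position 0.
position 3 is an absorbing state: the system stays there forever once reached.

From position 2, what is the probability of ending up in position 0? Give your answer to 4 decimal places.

Let h(s) be the probability of absorption at position 0 starting from transient state s. Then h(position 0) = 1 and h(position 3) = 0. By first-step analysis:
h(position 1) = 0.1·1 + 0.3·h(position 1) + 0.3·h(position 2) + 0.3·0
h(position 2) = 0.35·1 + 0.2·h(position 1) + 0.2·h(position 2) + 0.25·0
Solving: h(position 1) = 0.3700, h(position 2) = 0.5300.
Starting from position 2, the probability is 0.5300.

0.5300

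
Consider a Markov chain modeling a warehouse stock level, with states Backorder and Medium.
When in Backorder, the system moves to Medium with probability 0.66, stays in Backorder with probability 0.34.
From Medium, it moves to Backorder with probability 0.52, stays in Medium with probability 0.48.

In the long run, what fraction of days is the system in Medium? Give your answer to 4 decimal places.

0.5593

Let the stationary distribution be π with π = πP and π_1 + π_2 = 1.
π_1 = 0.34·π_1 + 0.52·π_2
Solving with the normalization constraint gives π = (0.4407, 0.5593).
So the stationary probability of Medium is 0.5593.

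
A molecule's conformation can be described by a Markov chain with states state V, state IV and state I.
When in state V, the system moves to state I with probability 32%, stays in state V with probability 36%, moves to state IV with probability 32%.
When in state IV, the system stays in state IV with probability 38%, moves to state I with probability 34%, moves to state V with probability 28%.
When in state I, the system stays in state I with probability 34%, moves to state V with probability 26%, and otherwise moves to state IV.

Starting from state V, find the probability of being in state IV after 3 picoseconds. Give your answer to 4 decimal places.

Propagate the distribution vector 3 picoseconds from state V.
After 0 picoseconds: (1.0000, 0.0000, 0.0000)
After 1 picosecond: (0.3600, 0.3200, 0.3200)
After 2 picoseconds: (0.3024, 0.3648, 0.3328)
After 3 picoseconds: (0.2975, 0.3685, 0.3340)
P(in state IV after 3 picoseconds) = 0.3685

0.3685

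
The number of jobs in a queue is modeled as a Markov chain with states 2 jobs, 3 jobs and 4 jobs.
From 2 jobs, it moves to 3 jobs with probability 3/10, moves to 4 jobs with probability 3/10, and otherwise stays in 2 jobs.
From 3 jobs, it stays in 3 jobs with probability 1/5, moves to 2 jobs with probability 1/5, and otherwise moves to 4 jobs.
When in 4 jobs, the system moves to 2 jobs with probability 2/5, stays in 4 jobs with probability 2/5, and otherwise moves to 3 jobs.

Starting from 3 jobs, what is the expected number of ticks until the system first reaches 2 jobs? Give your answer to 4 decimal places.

3.3333

Let t(s) be the expected number of ticks to first reach 2 jobs from state s, with t(2 jobs) = 0. Conditioning on the first tick:
t(3 jobs) = 1 + 0.2·t(3 jobs) + 0.6·t(4 jobs)
t(4 jobs) = 1 + 0.2·t(3 jobs) + 0.4·t(4 jobs)
Solving: t(3 jobs) = 3.3333, t(4 jobs) = 2.7778.
Expected ticks from 3 jobs to 2 jobs: 3.3333.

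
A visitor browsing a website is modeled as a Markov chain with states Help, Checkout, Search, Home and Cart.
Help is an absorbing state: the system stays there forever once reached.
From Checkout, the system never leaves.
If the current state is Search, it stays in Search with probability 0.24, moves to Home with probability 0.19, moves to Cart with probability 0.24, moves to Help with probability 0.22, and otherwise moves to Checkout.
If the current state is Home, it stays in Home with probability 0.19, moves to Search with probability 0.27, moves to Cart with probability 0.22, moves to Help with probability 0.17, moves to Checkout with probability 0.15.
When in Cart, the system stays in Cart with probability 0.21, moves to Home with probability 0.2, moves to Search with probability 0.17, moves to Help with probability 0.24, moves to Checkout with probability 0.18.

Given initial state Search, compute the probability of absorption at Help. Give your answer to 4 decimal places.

0.6165

Let h(s) be the probability of absorption at Help starting from transient state s. Then h(Help) = 1 and h(Checkout) = 0. By first-step analysis:
h(Search) = 0.22·1 + 0.11·0 + 0.24·h(Search) + 0.19·h(Home) + 0.24·h(Cart)
h(Home) = 0.17·1 + 0.15·0 + 0.27·h(Search) + 0.19·h(Home) + 0.22·h(Cart)
h(Cart) = 0.24·1 + 0.18·0 + 0.17·h(Search) + 0.2·h(Home) + 0.21·h(Cart)
Solving: h(Search) = 0.6165, h(Home) = 0.5733, h(Cart) = 0.5816.
Starting from Search, the probability is 0.6165.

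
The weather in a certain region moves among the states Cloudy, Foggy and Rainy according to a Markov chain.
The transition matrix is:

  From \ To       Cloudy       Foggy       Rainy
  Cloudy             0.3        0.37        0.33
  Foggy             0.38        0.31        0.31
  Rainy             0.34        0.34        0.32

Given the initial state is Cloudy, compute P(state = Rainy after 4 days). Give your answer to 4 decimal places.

Propagate the distribution vector 4 days from Cloudy.
After 0 days: (1.0000, 0.0000, 0.0000)
After 1 day: (0.3000, 0.3700, 0.3300)
After 2 days: (0.3428, 0.3379, 0.3193)
After 3 days: (0.3398, 0.3401, 0.3200)
After 4 days: (0.3400, 0.3400, 0.3200)
P(in Rainy after 4 days) = 0.3200

0.3200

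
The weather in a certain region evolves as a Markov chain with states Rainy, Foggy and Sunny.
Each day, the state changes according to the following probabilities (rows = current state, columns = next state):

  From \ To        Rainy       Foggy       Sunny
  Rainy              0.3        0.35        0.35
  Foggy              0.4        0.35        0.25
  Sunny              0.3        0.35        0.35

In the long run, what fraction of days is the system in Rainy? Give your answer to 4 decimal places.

Let the stationary distribution be π with π = πP and π_1 + π_2 + π_3 = 1.
π_1 = 0.3·π_1 + 0.4·π_2 + 0.3·π_3
π_2 = 0.35·π_1 + 0.35·π_2 + 0.35·π_3
Solving with the normalization constraint gives π = (0.3350, 0.3500, 0.3150).
So the stationary probability of Rainy is 0.3350.

0.3350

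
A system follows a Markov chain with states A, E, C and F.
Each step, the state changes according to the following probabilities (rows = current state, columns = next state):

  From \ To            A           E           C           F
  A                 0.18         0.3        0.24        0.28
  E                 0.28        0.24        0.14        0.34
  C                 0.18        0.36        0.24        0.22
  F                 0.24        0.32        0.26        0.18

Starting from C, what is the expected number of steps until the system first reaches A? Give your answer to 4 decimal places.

Let t(s) be the expected number of steps to first reach A from state s, with t(A) = 0. Conditioning on the first step:
t(E) = 1 + 0.24·t(E) + 0.14·t(C) + 0.34·t(F)
t(C) = 1 + 0.36·t(E) + 0.24·t(C) + 0.22·t(F)
t(F) = 1 + 0.32·t(E) + 0.26·t(C) + 0.18·t(F)
Solving: t(E) = 4.0021, t(C) = 4.4225, t(F) = 4.1836.
Expected steps from C to A: 4.4225.

4.4225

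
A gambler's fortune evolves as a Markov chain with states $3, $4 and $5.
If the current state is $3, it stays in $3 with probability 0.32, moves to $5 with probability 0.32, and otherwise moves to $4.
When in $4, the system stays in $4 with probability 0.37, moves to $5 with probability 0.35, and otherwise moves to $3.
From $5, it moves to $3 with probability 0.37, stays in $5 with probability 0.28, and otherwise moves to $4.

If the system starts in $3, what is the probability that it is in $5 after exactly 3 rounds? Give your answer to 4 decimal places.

Propagate the distribution vector 3 rounds from $3.
After 0 rounds: (1.0000, 0.0000, 0.0000)
After 1 round: (0.3200, 0.3600, 0.3200)
After 2 rounds: (0.3216, 0.3604, 0.3180)
After 3 rounds: (0.3215, 0.3604, 0.3181)
P(in $5 after 3 rounds) = 0.3181

0.3181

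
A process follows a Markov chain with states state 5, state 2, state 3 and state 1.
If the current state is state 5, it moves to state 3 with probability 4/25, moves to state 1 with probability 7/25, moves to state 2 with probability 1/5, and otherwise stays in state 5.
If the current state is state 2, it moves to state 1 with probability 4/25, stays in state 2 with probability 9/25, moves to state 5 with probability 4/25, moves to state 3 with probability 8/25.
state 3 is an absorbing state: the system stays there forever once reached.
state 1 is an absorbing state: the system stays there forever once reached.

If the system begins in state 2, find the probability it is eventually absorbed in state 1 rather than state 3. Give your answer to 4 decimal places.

0.3898

Let h(s) be the probability of absorption at state 1 starting from transient state s. Then h(state 1) = 1 and h(state 3) = 0. By first-step analysis:
h(state 5) = 0.36·h(state 5) + 0.2·h(state 2) + 0.16·0 + 0.28·1
h(state 2) = 0.16·h(state 5) + 0.36·h(state 2) + 0.32·0 + 0.16·1
Solving: h(state 5) = 0.5593, h(state 2) = 0.3898.
Starting from state 2, the probability is 0.3898.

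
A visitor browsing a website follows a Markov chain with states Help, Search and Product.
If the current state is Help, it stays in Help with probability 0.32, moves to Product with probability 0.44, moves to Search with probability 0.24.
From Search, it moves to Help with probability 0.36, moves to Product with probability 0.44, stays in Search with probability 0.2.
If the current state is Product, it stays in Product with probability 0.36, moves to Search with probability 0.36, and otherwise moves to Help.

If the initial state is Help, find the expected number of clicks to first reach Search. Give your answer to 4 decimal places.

Let t(s) be the expected number of clicks to first reach Search from state s, with t(Search) = 0. Conditioning on the first click:
t(Help) = 1 + 0.32·t(Help) + 0.44·t(Product)
t(Product) = 1 + 0.28·t(Help) + 0.36·t(Product)
Solving: t(Help) = 3.4615, t(Product) = 3.0769.
Expected clicks from Help to Search: 3.4615.

3.4615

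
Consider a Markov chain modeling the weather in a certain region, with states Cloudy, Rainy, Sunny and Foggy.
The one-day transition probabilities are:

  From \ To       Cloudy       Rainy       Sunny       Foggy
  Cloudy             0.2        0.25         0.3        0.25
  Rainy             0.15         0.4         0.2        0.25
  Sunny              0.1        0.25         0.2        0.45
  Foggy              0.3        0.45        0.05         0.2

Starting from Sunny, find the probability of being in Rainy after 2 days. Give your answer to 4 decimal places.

0.3775

Propagate the distribution vector 2 days from Sunny.
After 0 days: (0.0000, 0.0000, 1.0000, 0.0000)
After 1 day: (0.1000, 0.2500, 0.2000, 0.4500)
After 2 days: (0.2125, 0.3775, 0.1425, 0.2675)
P(in Rainy after 2 days) = 0.3775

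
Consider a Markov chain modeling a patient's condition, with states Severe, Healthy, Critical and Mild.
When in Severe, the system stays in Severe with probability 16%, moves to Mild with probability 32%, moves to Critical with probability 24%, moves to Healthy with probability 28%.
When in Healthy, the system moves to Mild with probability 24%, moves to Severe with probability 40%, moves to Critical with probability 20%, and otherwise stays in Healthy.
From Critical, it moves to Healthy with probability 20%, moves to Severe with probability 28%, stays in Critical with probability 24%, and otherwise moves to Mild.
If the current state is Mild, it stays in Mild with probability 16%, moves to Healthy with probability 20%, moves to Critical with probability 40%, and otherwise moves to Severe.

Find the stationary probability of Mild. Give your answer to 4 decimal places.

0.2518

Let the stationary distribution be π with π = πP and π_1 + π_2 + π_3 + π_4 = 1.
π_1 = 0.16·π_1 + 0.4·π_2 + 0.28·π_3 + 0.24·π_4
π_2 = 0.28·π_1 + 0.16·π_2 + 0.2·π_3 + 0.2·π_4
π_3 = 0.24·π_1 + 0.2·π_2 + 0.24·π_3 + 0.4·π_4
Solving with the normalization constraint gives π = (0.2638, 0.2126, 0.2718, 0.2518).
So the stationary probability of Mild is 0.2518.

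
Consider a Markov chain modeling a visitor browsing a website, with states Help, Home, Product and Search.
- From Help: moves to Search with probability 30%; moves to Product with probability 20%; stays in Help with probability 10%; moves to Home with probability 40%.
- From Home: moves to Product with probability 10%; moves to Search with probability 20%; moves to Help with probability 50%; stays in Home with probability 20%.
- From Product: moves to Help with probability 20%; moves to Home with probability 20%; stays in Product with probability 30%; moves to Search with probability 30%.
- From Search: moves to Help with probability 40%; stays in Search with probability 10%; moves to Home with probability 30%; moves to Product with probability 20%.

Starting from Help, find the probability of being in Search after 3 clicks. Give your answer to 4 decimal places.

0.2350

Propagate the distribution vector 3 clicks from Help.
After 0 clicks: (1.0000, 0.0000, 0.0000, 0.0000)
After 1 click: (0.1000, 0.4000, 0.2000, 0.3000)
After 2 clicks: (0.3700, 0.2500, 0.1800, 0.2000)
After 3 clicks: (0.2780, 0.2940, 0.1930, 0.2350)
P(in Search after 3 clicks) = 0.2350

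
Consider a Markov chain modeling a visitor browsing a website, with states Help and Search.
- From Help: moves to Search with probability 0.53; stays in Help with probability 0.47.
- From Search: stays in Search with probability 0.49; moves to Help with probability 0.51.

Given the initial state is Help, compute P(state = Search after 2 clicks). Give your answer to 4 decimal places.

0.5088

Sum over the intermediate state after 1 click:
P = P(Help→Help)·P(Help→Search) + P(Help→Search)·P(Search→Search)
  = 0.47×0.53 + 0.53×0.49
  = 0.2491 + 0.2597 = 0.5088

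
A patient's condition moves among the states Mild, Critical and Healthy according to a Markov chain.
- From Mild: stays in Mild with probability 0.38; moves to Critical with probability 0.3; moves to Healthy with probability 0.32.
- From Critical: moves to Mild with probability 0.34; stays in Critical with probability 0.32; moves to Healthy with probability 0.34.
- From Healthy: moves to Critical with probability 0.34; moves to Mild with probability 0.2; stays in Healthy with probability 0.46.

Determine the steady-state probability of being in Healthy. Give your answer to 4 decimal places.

0.3796

Let the stationary distribution be π with π = πP and π_1 + π_2 + π_3 = 1.
π_1 = 0.38·π_1 + 0.34·π_2 + 0.2·π_3
π_2 = 0.3·π_1 + 0.32·π_2 + 0.34·π_3
Solving with the normalization constraint gives π = (0.2988, 0.3216, 0.3796).
So the stationary probability of Healthy is 0.3796.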